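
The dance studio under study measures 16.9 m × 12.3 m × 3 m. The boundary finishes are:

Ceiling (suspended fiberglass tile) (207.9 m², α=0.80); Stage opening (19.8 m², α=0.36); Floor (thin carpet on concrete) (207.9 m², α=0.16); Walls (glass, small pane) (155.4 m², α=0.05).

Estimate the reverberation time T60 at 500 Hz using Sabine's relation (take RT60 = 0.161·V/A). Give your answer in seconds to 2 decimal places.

0.47 sec

Summing Sᵢαᵢ: 166.320 + 7.128 + 33.264 + 7.770 → A = 214.482 sabins.
V = 16.9·12.3·3 = 623.61 m³.
Sabine: RT60 = 0.161 × 623.61 / 214.482 = 0.47 s.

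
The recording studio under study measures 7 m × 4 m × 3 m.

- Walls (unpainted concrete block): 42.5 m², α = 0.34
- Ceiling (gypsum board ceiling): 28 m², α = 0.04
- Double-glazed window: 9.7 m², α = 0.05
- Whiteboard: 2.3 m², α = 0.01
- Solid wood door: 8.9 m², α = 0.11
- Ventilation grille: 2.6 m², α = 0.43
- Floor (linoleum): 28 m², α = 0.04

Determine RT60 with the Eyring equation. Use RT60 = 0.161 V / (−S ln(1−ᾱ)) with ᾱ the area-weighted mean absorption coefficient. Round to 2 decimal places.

S = Σ Sᵢ = 122.0 m².
Absorption A = 42.5×0.34 + 28×0.04 + 9.7×0.05 + 2.3×0.01 + 8.9×0.11 + 2.6×0.43 + 28×0.04 = 19.295 sabins.
Mean coefficient ᾱ = A/S = 0.1582.
−S·ln(1−ᾱ) = −122.0 × ln(1 − 0.1582) = 21.010.
V = 7 × 4 × 3 = 84 m³.
T = 0.161·V/[−S·ln(1−ᾱ)] = 0.161·84/21.010 = 0.64 s.

0.64 sec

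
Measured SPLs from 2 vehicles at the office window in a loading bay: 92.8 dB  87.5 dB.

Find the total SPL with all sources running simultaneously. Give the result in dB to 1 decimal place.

93.9 dB

Σ 10^(Lᵢ/10) = 2.468e+09.
Combined level = 10 log₁₀(2.468e+09) = 93.9 dB.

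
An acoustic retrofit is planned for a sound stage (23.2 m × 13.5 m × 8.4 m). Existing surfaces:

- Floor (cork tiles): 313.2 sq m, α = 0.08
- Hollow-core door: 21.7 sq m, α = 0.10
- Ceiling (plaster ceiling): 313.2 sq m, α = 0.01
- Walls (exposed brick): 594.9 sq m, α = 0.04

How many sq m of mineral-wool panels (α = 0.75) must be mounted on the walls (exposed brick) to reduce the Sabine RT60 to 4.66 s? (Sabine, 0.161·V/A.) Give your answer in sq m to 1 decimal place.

51.7

A₁ = Σ Sᵢαᵢ = 313.2·0.08 + 21.7·0.10 + 313.2·0.01 + 594.9·0.04 = 54.154 sabins.
Required A₂ = 0.161·2630.88/4.66 = 90.895 sabins.
ΔA needed = 90.895 − 54.154 = 36.741 sabins.
Each sq m of panel replacing the walls (exposed brick) adds (0.75 − 0.04) = 0.71 sabins.
Area = ΔA/Δα = 36.741/0.71 = 51.7 sq m.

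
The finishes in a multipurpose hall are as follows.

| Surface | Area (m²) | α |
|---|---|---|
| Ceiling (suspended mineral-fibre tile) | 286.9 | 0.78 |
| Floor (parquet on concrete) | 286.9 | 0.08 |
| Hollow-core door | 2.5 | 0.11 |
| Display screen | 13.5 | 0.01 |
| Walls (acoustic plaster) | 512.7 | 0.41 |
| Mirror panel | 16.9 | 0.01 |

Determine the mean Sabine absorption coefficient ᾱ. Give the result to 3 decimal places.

S = Σ Sᵢ = 286.9 + 286.9 + 2.5 + 13.5 + 512.7 + 16.9 = 1119.4 m².
Weighted sum Σ Sα = 457.520.
ᾱ = 457.520 / 1119.4 = 0.409.

0.409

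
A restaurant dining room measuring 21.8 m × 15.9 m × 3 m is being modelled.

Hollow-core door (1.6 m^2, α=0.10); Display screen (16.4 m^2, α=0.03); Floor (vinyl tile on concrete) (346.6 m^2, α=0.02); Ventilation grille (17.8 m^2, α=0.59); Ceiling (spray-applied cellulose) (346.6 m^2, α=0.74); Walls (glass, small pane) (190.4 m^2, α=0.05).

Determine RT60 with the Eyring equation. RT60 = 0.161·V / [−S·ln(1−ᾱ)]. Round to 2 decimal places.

Total surface area S = 1.6 + 16.4 + 346.6 + 17.8 + 346.6 + 190.4 = 919.4 m^2.
Σ(Sᵢαᵢ) = 1.6×0.10 + 16.4×0.03 + 346.6×0.02 + 17.8×0.59 + 346.6×0.74 + 190.4×0.05 = 284.090.
ᾱ = 284.090 / 919.4 = 0.3090.
−S·ln(1−ᾱ) = −919.4 × ln(1 − 0.3090) = 339.824.
V = 21.8 × 15.9 × 3 = 1039.86 m³.
RT60 = 0.161 × 1039.86 / 339.824 = 0.49 s.

0.49 s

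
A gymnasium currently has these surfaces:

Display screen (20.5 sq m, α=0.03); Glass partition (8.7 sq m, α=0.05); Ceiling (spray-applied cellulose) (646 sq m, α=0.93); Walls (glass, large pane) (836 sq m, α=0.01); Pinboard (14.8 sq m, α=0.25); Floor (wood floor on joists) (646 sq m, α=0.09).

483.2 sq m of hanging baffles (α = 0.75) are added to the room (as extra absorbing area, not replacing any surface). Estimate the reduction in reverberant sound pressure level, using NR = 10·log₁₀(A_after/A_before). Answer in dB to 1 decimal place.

1.9 dB

Summing Sᵢαᵢ: 0.615 + 0.435 + 600.780 + 8.360 + 3.700 + 58.140 → A_before = 672.030 sabins.
Treatment contributes 483.2·0.75 = 362.400 sabins.
A_after = 672.030 + 362.400 = 1034.430 sabins.
NR = 10·log₁₀(1034.430/672.030) = 1.9 dB.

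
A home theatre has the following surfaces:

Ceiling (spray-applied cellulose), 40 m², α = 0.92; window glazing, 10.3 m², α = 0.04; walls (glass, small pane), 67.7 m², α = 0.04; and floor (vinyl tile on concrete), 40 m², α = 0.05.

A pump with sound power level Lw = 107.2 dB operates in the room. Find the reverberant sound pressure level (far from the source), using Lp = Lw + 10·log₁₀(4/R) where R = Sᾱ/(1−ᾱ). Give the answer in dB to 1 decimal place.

95.7 dB

A = 41.920 sabins; S = 158.0 m².
ᾱ = 41.920/158.0 = 0.2653; R = Sᾱ/(1−ᾱ) = 41.920/(1−0.2653) = 57.057 m².
Lp = Lw + 10 log₁₀(4/R) = 107.2 -11.54 = 95.7 dB.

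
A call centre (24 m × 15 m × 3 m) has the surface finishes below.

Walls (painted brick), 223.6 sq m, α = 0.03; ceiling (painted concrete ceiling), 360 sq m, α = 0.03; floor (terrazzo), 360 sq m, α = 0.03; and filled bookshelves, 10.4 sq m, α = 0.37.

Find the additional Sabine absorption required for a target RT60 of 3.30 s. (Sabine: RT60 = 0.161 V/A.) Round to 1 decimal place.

20.5 sabins

Equivalent absorption area: A₁ = 223.6*0.03 + 360*0.03 + 360*0.03 + 10.4*0.37 = 32.156 sq m.
V = 1080 m³. Required absorption A₂ = 0.161 × 1080 / 3.30 = 52.691 sabins.
Additional absorption ΔA = 52.691 − 32.156 = 20.5 sabins.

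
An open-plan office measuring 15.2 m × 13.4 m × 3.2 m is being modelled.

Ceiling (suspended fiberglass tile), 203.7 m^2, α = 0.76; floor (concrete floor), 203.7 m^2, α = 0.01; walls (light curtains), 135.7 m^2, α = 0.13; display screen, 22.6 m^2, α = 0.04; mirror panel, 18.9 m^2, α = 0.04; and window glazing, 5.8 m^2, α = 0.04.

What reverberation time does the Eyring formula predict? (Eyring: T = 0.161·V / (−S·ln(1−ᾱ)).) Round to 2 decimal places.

0.50 seconds

S = Σ Sᵢ = 590.4 m^2.
Σ(Sᵢαᵢ) = 203.7·0.76 + 203.7·0.01 + 135.7·0.13 + 22.6·0.04 + 18.9·0.04 + 5.8·0.04 = 176.382.
Mean coefficient ᾱ = A/S = 0.2988.
−S·ln(1−ᾱ) = −590.4 × ln(1 − 0.2988) = 209.570.
V = 15.2 × 13.4 × 3.2 = 651.776 m³.
RT60 = 0.161 × 651.776 / 209.570 = 0.50 s.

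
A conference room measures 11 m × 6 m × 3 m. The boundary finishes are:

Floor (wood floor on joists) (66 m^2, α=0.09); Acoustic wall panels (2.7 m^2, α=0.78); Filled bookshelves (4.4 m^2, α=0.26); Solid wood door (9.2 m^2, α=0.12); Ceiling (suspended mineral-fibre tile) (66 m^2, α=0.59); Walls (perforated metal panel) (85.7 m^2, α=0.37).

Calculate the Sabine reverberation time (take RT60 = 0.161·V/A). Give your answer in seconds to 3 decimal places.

Summing Sᵢαᵢ: 5.940 + 2.106 + 1.144 + 1.104 + 38.940 + 31.709 → A = 80.943 sabins.
Volume V = 11 × 6 × 3 = 198 m³.
Sabine: RT60 = 0.161 × 198 / 80.943 = 0.394 s.

0.394 s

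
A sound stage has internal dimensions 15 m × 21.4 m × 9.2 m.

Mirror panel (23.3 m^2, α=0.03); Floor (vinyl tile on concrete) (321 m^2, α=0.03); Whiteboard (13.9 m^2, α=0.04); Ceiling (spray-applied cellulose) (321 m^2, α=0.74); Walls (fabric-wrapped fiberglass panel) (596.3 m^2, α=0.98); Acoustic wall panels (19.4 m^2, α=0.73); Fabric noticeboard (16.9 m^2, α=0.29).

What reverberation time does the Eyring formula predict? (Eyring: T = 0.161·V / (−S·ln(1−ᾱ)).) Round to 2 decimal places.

Total surface area S = 23.3 + 321 + 13.9 + 321 + 596.3 + 19.4 + 16.9 = 1311.8 m^2.
Σ(Sᵢαᵢ) = 23.3·0.03 + 321·0.03 + 13.9·0.04 + 321·0.74 + 596.3·0.98 + 19.4·0.73 + 16.9·0.29 = 851.862.
ᾱ = 851.862 / 1311.8 = 0.6494.
−S·ln(1−ᾱ) = −1311.8 × ln(1 − 0.6494) = 1374.910.
V = 15 × 21.4 × 9.2 = 2953.2 m³.
T = 0.161·V/[−S·ln(1−ᾱ)] = 0.161·2953.2/1374.910 = 0.35 s.

0.35 s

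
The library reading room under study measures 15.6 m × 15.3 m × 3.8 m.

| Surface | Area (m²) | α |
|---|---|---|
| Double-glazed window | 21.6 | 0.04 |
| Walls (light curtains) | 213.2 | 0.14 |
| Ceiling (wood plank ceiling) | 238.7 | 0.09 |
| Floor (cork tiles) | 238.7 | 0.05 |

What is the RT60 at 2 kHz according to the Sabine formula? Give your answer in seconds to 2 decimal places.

Equivalent absorption area: A = 21.6*0.04 + 213.2*0.14 + 238.7*0.09 + 238.7*0.05 = 64.130 m².
Volume V = 15.6 × 15.3 × 3.8 = 906.984 m³.
Sabine: RT60 = 0.161 × 906.984 / 64.130 = 2.28 s.

2.28 seconds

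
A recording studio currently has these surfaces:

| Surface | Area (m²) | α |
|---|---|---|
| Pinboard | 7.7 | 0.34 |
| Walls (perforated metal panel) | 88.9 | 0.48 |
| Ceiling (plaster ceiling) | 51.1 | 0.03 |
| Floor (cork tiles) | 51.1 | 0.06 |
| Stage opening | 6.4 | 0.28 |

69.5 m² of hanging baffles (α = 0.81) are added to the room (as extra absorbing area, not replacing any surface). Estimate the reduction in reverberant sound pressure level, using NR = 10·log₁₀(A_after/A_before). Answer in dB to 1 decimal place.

3.2 dB

Summing Sᵢαᵢ: 2.618 + 42.672 + 1.533 + 3.066 + 1.792 → A_before = 51.681 sabins.
Treatment contributes 69.5·0.81 = 56.295 sabins.
A_after = 51.681 + 56.295 = 107.976 sabins.
NR = 10·log₁₀(107.976/51.681) = 3.2 dB.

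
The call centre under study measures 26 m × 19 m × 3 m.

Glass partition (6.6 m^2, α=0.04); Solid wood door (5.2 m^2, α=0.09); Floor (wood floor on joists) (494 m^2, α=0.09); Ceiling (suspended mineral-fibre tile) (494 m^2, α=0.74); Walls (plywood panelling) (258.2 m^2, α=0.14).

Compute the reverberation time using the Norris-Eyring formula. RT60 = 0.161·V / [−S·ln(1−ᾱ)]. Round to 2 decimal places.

S = Σ Sᵢ = 1258.0 m^2.
Σ(Sᵢαᵢ) = 6.6×0.04 + 5.2×0.09 + 494×0.09 + 494×0.74 + 258.2×0.14 = 446.900.
ᾱ = 446.900 / 1258.0 = 0.3552.
Eyring denominator: −S ln(1−ᾱ) = 552.029.
V = 26 × 19 × 3 = 1482 m³.
RT60 = 0.161 × 1482 / 552.029 = 0.43 s.

0.43 s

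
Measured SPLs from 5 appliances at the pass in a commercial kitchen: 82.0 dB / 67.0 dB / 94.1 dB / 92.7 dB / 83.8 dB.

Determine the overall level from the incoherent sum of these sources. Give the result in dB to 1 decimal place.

Σ 10^(Lᵢ/10) = 4.836e+09.
L_total = 10·log₁₀(4.836e+09) = 96.8 dB.

96.8 dB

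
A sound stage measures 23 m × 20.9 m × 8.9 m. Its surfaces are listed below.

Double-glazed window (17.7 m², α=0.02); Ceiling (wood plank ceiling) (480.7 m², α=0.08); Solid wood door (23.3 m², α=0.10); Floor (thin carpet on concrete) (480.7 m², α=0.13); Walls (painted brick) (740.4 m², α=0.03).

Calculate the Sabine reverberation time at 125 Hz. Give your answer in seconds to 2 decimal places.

Summing Sᵢαᵢ: 0.354 + 38.456 + 2.330 + 62.491 + 22.212 → A = 125.843 sabins.
Volume V = 23 × 20.9 × 8.9 = 4278.23 m³.
T = 0.161 V/A = 0.161·4278.23/125.843 = 5.47 s.

5.47 sec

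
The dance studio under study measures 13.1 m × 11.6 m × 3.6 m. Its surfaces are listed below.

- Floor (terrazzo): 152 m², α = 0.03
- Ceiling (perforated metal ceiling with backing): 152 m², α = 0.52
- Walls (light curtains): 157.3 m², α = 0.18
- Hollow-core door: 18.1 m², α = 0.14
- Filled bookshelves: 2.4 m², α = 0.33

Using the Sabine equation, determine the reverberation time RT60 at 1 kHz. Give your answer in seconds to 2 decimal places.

0.76 seconds

Equivalent absorption area: A = 152·0.03 + 152·0.52 + 157.3·0.18 + 18.1·0.14 + 2.4·0.33 = 115.240 m².
Room volume: 547.056 m³.
RT60 = 0.161 · V / A = 0.161 × 547.056 / 115.240 = 0.76 s.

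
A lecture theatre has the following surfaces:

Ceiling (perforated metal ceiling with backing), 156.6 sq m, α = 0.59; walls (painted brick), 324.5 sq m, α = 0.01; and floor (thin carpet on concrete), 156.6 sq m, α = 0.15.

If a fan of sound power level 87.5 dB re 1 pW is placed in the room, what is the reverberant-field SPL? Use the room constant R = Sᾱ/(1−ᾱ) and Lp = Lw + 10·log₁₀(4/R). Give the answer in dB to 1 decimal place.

71.9 dB

Σ(Sᵢαᵢ) = 156.6×0.59 + 324.5×0.01 + 156.6×0.15 = 119.129; total area S = 637.7 sq m.
ᾱ = 119.129/637.7 = 0.1868; R = Sᾱ/(1−ᾱ) = 119.129/(1−0.1868) = 146.494 sq m.
Lp = Lw + 10 log₁₀(4/R) = 87.5 -15.64 = 71.9 dB.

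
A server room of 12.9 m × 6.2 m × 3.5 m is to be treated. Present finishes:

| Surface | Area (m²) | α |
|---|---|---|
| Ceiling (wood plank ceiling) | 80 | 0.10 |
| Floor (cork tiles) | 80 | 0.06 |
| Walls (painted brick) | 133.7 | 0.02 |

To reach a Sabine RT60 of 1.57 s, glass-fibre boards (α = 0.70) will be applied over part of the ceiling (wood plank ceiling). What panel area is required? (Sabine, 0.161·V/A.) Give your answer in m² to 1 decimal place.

Total absorption A₁ = 80·0.10 + 80·0.06 + 133.7·0.02
  = 8.000 + 4.800 + 2.674 = 15.474 m² sabins.
Required A₂ = 0.161·279.93/1.57 = 28.706 sabins.
ΔA needed = 28.706 − 15.474 = 13.232 sabins.
Net gain per m²: Δα = 0.70 − 0.10 = 0.60.
Panel area = 13.232 / 0.60 = 22.1 m².

22.1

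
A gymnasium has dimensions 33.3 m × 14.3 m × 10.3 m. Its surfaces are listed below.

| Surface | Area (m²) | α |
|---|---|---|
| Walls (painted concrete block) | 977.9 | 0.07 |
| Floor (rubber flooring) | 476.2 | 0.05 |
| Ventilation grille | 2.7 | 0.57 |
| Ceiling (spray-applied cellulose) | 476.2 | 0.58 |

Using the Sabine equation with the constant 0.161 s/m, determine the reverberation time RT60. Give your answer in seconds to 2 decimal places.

A = Σ Sᵢαᵢ = 977.9·0.07 + 476.2·0.05 + 2.7·0.57 + 476.2·0.58 = 369.998 sabins.
V = 33.3·14.3·10.3 = 4904.757 m³.
RT60 = 0.161 · V / A = 0.161 × 4904.757 / 369.998 = 2.13 s.

2.13 seconds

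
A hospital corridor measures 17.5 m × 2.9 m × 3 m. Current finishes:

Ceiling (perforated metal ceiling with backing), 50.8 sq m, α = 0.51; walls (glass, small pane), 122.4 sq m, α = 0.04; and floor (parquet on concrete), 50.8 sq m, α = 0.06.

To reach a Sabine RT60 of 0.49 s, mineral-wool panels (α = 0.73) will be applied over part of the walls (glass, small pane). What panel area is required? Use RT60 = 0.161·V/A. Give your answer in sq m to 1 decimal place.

23.4

Summing Sᵢαᵢ: 25.908 + 4.896 + 3.048 → A₁ = 33.852 sabins.
Required A₂ = 0.161·152.25/0.49 = 50.025 sabins.
ΔA needed = 50.025 − 33.852 = 16.173 sabins.
Net gain per sq m: Δα = 0.73 − 0.04 = 0.69.
Panel area = 16.173 / 0.69 = 23.4 sq m.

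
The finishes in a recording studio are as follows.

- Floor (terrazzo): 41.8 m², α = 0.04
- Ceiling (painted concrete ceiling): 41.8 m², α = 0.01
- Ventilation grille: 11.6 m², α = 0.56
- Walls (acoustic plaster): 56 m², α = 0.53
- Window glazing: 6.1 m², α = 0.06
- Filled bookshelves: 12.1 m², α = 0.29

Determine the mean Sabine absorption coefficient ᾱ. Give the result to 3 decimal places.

0.249

Total surface area S = 169.4 m².
A = 41.8·0.04 + 41.8·0.01 + 11.6·0.56 + 56·0.53 + 6.1·0.06 + 12.1·0.29 = 42.141 sabins.
ᾱ = 42.141 / 169.4 = 0.249.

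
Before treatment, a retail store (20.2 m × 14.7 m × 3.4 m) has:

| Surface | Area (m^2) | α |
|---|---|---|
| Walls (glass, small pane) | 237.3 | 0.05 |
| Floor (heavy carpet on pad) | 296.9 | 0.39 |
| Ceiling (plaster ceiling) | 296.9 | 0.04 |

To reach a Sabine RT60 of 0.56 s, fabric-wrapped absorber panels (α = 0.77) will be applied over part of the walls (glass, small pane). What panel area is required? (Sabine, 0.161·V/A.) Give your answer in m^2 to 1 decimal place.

A₁ = Σ Sᵢαᵢ = 237.3·0.05 + 296.9·0.39 + 296.9·0.04 = 139.532 sabins.
V = 1009.596 m³. Target absorption A₂ = 0.161 × 1009.596 / 0.56 = 290.259 sabins.
ΔA needed = 290.259 − 139.532 = 150.727 sabins.
Net gain per m^2: Δα = 0.77 − 0.05 = 0.72.
Area = ΔA/Δα = 150.727/0.72 = 209.3 m^2.

209.3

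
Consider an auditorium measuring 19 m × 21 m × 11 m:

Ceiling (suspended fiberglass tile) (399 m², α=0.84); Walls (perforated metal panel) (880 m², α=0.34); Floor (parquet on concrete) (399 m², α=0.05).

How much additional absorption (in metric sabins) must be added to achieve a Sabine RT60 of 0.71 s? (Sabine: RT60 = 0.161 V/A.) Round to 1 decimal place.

340.9 sabins

Summing Sᵢαᵢ: 335.160 + 299.200 + 19.950 → A₁ = 654.310 sabins.
Target A₂ = 0.161·4389/0.71 = 995.252 sabins (V = 4389 m³).
ΔA = A₂ − A₁ = 995.252 − 654.310 = 340.9 sabins.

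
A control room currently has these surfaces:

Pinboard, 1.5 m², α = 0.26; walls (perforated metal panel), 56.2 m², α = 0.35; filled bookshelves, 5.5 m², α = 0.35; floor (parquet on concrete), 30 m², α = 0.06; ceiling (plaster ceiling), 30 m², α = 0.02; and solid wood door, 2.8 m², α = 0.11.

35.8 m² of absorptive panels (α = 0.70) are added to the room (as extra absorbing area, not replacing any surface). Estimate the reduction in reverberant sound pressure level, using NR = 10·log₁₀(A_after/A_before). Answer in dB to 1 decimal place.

A_before = Σ Sᵢαᵢ = 1.5×0.26 + 56.2×0.35 + 5.5×0.35 + 30×0.06 + 30×0.02 + 2.8×0.11 = 24.693 sabins.
Added absorption = 35.8 × 0.70 = 25.060 sabins.
New total A_after = 49.753 sabins.
NR = 10·log₁₀(49.753/24.693) = 3.0 dB.

3.0 dB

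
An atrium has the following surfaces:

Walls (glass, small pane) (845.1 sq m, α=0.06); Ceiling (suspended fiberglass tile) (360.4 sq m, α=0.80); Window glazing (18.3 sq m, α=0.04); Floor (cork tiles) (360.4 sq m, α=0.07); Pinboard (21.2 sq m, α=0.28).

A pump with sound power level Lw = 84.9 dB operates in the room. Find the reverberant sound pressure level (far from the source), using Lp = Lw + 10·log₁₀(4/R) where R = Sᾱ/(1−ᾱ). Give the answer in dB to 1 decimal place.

64.1 dB

Σ(Sᵢαᵢ) = 845.1×0.06 + 360.4×0.80 + 18.3×0.04 + 360.4×0.07 + 21.2×0.28 = 370.922; total area S = 1605.4 sq m.
ᾱ = 0.2310, so room constant R = A/(1−ᾱ) = 482.343 sq m.
Lp = 84.9 + 10·log₁₀(4/482.343) = 84.9 + (-20.81) = 64.1 dB.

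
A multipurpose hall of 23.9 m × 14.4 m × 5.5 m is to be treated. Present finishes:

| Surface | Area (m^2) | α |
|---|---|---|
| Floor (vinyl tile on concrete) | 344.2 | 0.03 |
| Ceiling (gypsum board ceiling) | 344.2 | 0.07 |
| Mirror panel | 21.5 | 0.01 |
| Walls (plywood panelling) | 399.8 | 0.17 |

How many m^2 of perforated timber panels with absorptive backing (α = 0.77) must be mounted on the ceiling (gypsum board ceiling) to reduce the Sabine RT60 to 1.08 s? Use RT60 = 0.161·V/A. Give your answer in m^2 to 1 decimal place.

256.5

Summing Sᵢαᵢ: 10.326 + 24.094 + 0.215 + 67.966 → A₁ = 102.601 sabins.
Required A₂ = 0.161·1892.88/1.08 = 282.179 sabins.
Absorption to add: 282.179 − 102.601 = 179.578 sabins.
Each m^2 of panel replacing the ceiling (gypsum board ceiling) adds (0.77 − 0.07) = 0.70 sabins.
Area = ΔA/Δα = 179.578/0.70 = 256.5 m^2.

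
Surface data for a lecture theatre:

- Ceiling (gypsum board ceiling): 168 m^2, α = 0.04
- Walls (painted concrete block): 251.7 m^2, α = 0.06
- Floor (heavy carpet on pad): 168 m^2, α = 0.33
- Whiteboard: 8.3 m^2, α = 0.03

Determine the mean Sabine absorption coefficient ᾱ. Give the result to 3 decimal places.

S = Σ Sᵢ = 168 + 251.7 + 168 + 8.3 = 596.0 m^2.
Weighted sum Σ Sα = 77.511.
ᾱ = A/S = 0.130.

0.130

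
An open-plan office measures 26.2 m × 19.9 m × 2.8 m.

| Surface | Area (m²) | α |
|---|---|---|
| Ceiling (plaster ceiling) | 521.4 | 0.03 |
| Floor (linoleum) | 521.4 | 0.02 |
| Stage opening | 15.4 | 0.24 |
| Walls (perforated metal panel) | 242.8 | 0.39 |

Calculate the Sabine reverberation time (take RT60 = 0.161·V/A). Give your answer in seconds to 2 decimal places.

1.89 s

A = Σ Sᵢαᵢ = 521.4*0.03 + 521.4*0.02 + 15.4*0.24 + 242.8*0.39 = 124.458 sabins.
V = 26.2·19.9·2.8 = 1459.864 m³.
Sabine: RT60 = 0.161 × 1459.864 / 124.458 = 1.89 s.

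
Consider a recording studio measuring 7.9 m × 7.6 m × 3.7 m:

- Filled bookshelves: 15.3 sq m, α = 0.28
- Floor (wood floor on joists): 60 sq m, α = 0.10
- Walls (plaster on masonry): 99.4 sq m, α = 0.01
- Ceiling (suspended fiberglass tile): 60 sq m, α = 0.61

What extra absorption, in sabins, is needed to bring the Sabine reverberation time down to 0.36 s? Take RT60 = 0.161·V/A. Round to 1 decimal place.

A₁ = Σ Sᵢαᵢ = 15.3×0.28 + 60×0.10 + 99.4×0.01 + 60×0.61 = 47.878 sabins.
For T = 0.36 s, need A₂ = 0.161·V/T = 0.161·222.148/0.36 = 99.350 sabins.
Shortfall: 99.350 − 47.878 = 51.5 sabins.

51.5 sabins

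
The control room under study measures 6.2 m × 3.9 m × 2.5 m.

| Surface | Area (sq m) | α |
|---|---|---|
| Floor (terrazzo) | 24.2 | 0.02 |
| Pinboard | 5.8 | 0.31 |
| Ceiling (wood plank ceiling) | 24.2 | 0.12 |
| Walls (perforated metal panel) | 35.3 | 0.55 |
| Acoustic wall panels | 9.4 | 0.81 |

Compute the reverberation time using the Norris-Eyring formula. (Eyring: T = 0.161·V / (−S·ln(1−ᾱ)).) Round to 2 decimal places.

0.25 s

S = Σ Sᵢ = 98.9 sq m.
Σ(Sᵢαᵢ) = 24.2·0.02 + 5.8·0.31 + 24.2·0.12 + 35.3·0.55 + 9.4·0.81 = 32.215.
ᾱ = 32.215 / 98.9 = 0.3257.
−S·ln(1−ᾱ) = −98.9 × ln(1 − 0.3257) = 38.975.
V = 6.2 × 3.9 × 2.5 = 60.45 m³.
RT60 = 0.161 × 60.45 / 38.975 = 0.25 s.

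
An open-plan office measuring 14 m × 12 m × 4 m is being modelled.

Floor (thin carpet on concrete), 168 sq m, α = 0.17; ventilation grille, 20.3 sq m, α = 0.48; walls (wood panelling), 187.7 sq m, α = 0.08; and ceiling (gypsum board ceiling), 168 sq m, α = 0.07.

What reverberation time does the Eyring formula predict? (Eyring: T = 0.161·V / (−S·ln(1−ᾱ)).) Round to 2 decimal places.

Total surface area S = 168 + 20.3 + 187.7 + 168 = 544.0 sq m.
Σ(Sᵢαᵢ) = 168×0.17 + 20.3×0.48 + 187.7×0.08 + 168×0.07 = 65.080.
Mean coefficient ᾱ = A/S = 0.1196.
Eyring denominator: −S ln(1−ᾱ) = 69.294.
V = 14 × 12 × 4 = 672 m³.
T = 0.161·V/[−S·ln(1−ᾱ)] = 0.161·672/69.294 = 1.56 s.

1.56 s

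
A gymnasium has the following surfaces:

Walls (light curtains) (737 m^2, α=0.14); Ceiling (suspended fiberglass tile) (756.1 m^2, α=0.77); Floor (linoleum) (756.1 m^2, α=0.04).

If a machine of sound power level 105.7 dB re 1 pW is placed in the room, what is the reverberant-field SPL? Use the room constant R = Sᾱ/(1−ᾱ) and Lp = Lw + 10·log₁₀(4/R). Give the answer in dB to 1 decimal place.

81.5 dB

A = 715.621 sabins; S = 2249.2 m^2.
ᾱ = 715.621/2249.2 = 0.3182; R = Sᾱ/(1−ᾱ) = 715.621/(1−0.3182) = 1049.605 m^2.
Lp = 105.7 + 10·log₁₀(4/1049.605) = 105.7 + (-24.19) = 81.5 dB.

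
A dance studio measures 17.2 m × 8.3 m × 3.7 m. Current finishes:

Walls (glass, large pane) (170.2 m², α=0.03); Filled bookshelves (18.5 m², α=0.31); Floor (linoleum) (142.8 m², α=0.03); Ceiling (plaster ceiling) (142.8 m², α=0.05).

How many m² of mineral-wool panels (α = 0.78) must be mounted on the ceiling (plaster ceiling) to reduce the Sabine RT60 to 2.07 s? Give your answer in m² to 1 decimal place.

25.8

Summing Sᵢαᵢ: 5.106 + 5.735 + 4.284 + 7.140 → A₁ = 22.265 sabins.
Required A₂ = 0.161·528.212/2.07 = 41.083 sabins.
ΔA needed = 41.083 − 22.265 = 18.818 sabins.
Net gain per m²: Δα = 0.78 − 0.05 = 0.73.
Panel area = 18.818 / 0.73 = 25.8 m².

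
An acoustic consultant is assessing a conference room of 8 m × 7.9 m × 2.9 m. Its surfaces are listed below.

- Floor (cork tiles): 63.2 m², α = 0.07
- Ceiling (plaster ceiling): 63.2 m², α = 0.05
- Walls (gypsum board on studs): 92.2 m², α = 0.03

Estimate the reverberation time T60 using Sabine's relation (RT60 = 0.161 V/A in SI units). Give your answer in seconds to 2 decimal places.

2.85 seconds

Total absorption A = 63.2*0.07 + 63.2*0.05 + 92.2*0.03
  = 4.424 + 3.160 + 2.766 = 10.350 m² sabins.
Room volume: 183.28 m³.
Sabine: RT60 = 0.161 × 183.28 / 10.350 = 2.85 s.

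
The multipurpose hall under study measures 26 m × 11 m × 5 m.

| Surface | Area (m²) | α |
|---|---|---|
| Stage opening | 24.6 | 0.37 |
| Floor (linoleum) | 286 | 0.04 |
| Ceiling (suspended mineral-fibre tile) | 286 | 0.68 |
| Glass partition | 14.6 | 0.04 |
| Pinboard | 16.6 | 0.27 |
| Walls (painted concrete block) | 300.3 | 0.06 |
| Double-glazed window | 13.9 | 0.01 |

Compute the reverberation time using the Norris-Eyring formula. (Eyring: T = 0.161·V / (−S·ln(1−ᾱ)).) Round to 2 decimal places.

0.84 sec

Total surface area S = 24.6 + 286 + 286 + 14.6 + 16.6 + 300.3 + 13.9 = 942.0 m².
Σ(Sᵢαᵢ) = 24.6×0.37 + 286×0.04 + 286×0.68 + 14.6×0.04 + 16.6×0.27 + 300.3×0.06 + 13.9×0.01 = 238.245.
Mean coefficient ᾱ = A/S = 0.2529.
Eyring denominator: −S ln(1−ᾱ) = 274.646.
V = 26 × 11 × 5 = 1430 m³.
RT60 = 0.161 × 1430 / 274.646 = 0.84 s.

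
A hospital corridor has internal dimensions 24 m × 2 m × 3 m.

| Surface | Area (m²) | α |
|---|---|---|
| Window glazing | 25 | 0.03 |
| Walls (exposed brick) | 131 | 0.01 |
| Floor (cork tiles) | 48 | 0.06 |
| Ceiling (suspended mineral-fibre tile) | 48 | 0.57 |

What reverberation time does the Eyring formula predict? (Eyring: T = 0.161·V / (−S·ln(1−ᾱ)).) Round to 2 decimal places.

0.67 s

S = Σ Sᵢ = 252.0 m².
Σ(Sᵢαᵢ) = 25·0.03 + 131·0.01 + 48·0.06 + 48·0.57 = 32.300.
Mean coefficient ᾱ = A/S = 0.1282.
−S·ln(1−ᾱ) = −252.0 × ln(1 − 0.1282) = 34.573.
V = 24 × 2 × 3 = 144 m³.
T = 0.161·V/[−S·ln(1−ᾱ)] = 0.161·144/34.573 = 0.67 s.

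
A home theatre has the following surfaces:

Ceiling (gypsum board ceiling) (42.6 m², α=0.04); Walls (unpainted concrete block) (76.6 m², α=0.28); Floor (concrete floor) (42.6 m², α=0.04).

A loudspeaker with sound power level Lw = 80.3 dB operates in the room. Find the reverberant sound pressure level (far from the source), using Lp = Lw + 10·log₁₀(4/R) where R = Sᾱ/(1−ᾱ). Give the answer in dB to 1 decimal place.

Σ(Sᵢαᵢ) = 42.6·0.04 + 76.6·0.28 + 42.6·0.04 = 24.856; total area S = 161.8 m².
ᾱ = 24.856/161.8 = 0.1536; R = Sᾱ/(1−ᾱ) = 24.856/(1−0.1536) = 29.367 m².
Lp = Lw + 10 log₁₀(4/R) = 80.3 -8.66 = 71.6 dB.

71.6 dB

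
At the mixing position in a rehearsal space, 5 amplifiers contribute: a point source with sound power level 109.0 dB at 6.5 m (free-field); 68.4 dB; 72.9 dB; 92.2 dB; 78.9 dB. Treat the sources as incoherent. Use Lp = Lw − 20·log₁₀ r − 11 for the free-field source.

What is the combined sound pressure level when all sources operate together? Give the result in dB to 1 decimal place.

Source at 6.5 m: Lp = 109.0 − 20·log₁₀(6.5) − 11 = 81.7 dB.
Σ 10^(Lᵢ/10) = 1.912e+09.
Back to dB: 10·log₁₀ Σ = 92.8 dB.

92.8 dB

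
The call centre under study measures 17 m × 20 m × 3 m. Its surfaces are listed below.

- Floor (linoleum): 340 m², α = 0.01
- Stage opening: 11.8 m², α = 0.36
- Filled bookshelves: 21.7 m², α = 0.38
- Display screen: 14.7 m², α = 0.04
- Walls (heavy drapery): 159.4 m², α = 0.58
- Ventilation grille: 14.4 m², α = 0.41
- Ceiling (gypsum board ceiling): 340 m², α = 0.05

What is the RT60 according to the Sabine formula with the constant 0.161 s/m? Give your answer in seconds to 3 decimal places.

1.246 seconds

A = Σ Sᵢαᵢ = 340·0.01 + 11.8·0.36 + 21.7·0.38 + 14.7·0.04 + 159.4·0.58 + 14.4·0.41 + 340·0.05 = 131.838 sabins.
Room volume: 1020 m³.
Sabine: RT60 = 0.161 × 1020 / 131.838 = 1.246 s.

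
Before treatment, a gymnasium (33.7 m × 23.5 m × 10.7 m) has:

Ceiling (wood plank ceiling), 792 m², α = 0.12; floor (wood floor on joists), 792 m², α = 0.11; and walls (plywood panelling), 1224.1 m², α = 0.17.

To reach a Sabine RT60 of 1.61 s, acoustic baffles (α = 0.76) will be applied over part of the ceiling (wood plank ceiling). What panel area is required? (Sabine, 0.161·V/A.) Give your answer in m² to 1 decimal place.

Total absorption A₁ = 792×0.12 + 792×0.11 + 1224.1×0.17
  = 95.040 + 87.120 + 208.097 = 390.257 m² sabins.
Required A₂ = 0.161·8473.865/1.61 = 847.386 sabins.
ΔA needed = 847.386 − 390.257 = 457.129 sabins.
Net gain per m²: Δα = 0.76 − 0.12 = 0.64.
Area = ΔA/Δα = 457.129/0.64 = 714.3 m².

714.3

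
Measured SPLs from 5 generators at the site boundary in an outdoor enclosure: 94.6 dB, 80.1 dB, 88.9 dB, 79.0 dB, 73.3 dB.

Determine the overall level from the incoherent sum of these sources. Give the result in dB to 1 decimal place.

95.9 dB

Σ 10^(Lᵢ/10) = 3.863e+09.
Back to dB: 10·log₁₀ Σ = 95.9 dB.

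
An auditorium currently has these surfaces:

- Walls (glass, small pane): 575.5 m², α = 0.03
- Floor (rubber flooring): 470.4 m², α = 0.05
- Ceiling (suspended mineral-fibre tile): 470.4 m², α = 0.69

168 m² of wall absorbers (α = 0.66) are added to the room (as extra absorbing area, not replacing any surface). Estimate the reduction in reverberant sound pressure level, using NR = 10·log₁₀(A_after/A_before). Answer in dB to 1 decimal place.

1.2 dB

Equivalent absorption area: A_before = 575.5×0.03 + 470.4×0.05 + 470.4×0.69 = 365.361 m².
Added absorption = 168 × 0.66 = 110.880 sabins.
New total A_after = 476.241 sabins.
NR = 10·log₁₀(476.241/365.361) = 1.2 dB.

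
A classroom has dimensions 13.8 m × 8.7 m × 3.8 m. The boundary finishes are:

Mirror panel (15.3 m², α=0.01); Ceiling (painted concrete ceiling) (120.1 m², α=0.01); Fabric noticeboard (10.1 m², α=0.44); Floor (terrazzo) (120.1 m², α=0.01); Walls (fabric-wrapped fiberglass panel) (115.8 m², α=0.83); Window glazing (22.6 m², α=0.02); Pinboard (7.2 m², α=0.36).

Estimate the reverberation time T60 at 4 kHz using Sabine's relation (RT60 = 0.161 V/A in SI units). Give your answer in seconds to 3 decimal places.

A = Σ Sᵢαᵢ = 15.3×0.01 + 120.1×0.01 + 10.1×0.44 + 120.1×0.01 + 115.8×0.83 + 22.6×0.02 + 7.2×0.36 = 106.157 sabins.
Room volume: 456.228 m³.
T = 0.161 V/A = 0.161·456.228/106.157 = 0.692 s.

0.692 sec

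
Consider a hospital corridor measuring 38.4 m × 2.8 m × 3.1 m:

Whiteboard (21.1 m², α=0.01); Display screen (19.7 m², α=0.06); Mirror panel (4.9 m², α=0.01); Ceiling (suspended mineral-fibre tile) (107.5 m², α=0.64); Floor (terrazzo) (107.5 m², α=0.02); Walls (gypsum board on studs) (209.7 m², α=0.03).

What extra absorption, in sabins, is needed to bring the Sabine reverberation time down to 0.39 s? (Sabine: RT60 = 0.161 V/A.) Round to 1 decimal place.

Equivalent absorption area: A₁ = 21.1·0.01 + 19.7·0.06 + 4.9·0.01 + 107.5·0.64 + 107.5·0.02 + 209.7·0.03 = 78.683 m².
V = 333.312 m³. Required absorption A₂ = 0.161 × 333.312 / 0.39 = 137.598 sabins.
Additional absorption ΔA = 137.598 − 78.683 = 58.9 sabins.

58.9 sabins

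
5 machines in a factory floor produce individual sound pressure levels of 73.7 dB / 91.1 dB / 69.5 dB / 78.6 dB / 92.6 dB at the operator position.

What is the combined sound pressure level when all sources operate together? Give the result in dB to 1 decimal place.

95.1 dB

Sum in the linear (power) domain: Σ 10^(Lᵢ/10) = 10^(73.7/10) + 10^(91.1/10) + 10^(69.5/10) + 10^(78.6/10) + 10^(92.6/10) = 3.213e+09.
Back to dB: 10·log₁₀ Σ = 95.1 dB.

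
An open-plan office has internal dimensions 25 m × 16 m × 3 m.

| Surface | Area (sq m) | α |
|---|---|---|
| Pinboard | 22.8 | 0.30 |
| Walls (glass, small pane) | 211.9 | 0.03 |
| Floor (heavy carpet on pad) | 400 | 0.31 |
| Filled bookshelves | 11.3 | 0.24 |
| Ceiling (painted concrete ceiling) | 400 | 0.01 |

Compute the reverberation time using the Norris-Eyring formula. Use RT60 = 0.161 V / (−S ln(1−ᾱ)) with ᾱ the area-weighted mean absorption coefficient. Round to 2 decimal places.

1.25 seconds

S = Σ Sᵢ = 1046.0 sq m.
Absorption A = 22.8·0.30 + 211.9·0.03 + 400·0.31 + 11.3·0.24 + 400·0.01 = 143.909 sabins.
Mean coefficient ᾱ = A/S = 0.1376.
−S·ln(1−ᾱ) = −1046.0 × ln(1 − 0.1376) = 154.846.
V = 25 × 16 × 3 = 1200 m³.
T = 0.161·V/[−S·ln(1−ᾱ)] = 0.161·1200/154.846 = 1.25 s.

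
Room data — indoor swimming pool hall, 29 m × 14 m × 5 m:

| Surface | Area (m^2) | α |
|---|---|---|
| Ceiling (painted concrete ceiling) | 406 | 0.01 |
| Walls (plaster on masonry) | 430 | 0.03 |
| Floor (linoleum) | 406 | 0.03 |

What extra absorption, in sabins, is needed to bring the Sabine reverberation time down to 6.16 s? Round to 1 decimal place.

23.9 sabins

A₁ = Σ Sᵢαᵢ = 406×0.01 + 430×0.03 + 406×0.03 = 29.140 sabins.
V = 2030 m³. Required absorption A₂ = 0.161 × 2030 / 6.16 = 53.057 sabins.
Additional absorption ΔA = 53.057 − 29.140 = 23.9 sabins.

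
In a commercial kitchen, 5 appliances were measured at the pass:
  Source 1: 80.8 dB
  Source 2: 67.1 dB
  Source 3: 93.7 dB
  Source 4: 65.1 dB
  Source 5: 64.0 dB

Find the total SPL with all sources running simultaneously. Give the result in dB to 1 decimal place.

93.9 dB

Sum in the linear (power) domain: Σ 10^(Lᵢ/10) = 10^(80.8/10) + 10^(67.1/10) + 10^(93.7/10) + 10^(65.1/10) + 10^(64.0/10) = 2.475e+09.
Back to dB: 10·log₁₀ Σ = 93.9 dB.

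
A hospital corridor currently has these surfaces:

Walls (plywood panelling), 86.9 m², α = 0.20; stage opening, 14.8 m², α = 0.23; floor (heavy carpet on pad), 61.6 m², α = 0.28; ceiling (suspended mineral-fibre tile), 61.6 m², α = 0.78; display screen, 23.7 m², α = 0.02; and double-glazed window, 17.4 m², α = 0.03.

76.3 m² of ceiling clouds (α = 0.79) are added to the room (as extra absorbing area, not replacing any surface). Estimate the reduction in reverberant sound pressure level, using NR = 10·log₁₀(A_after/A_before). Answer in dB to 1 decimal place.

2.3 dB

Equivalent absorption area: A_before = 86.9·0.20 + 14.8·0.23 + 61.6·0.28 + 61.6·0.78 + 23.7·0.02 + 17.4·0.03 = 87.076 m².
Treatment contributes 76.3·0.79 = 60.277 sabins.
New total A_after = 147.353 sabins.
NR = 10·log₁₀(147.353/87.076) = 2.3 dB.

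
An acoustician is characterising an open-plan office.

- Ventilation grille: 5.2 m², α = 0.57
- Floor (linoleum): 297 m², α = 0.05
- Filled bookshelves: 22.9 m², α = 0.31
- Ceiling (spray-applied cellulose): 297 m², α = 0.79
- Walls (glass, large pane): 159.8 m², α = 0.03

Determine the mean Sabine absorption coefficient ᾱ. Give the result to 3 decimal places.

0.338

Total surface area S = 781.9 m².
Σ(Sᵢαᵢ) = 5.2·0.57 + 297·0.05 + 22.9·0.31 + 297·0.79 + 159.8·0.03 = 264.337.
ᾱ = A/S = 0.338.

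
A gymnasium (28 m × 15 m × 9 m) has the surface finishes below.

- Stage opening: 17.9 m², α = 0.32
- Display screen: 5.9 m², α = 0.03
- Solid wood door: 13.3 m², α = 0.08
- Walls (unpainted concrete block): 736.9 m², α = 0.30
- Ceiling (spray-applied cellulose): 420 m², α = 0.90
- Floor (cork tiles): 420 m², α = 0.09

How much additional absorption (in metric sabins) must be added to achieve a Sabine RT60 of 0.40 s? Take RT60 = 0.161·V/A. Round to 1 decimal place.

877.6 sabins

Summing Sᵢαᵢ: 5.728 + 0.177 + 1.064 + 221.070 + 378.000 + 37.800 → A₁ = 643.839 sabins.
Target A₂ = 0.161·3780/0.40 = 1521.450 sabins (V = 3780 m³).
Additional absorption ΔA = 1521.450 − 643.839 = 877.6 sabins.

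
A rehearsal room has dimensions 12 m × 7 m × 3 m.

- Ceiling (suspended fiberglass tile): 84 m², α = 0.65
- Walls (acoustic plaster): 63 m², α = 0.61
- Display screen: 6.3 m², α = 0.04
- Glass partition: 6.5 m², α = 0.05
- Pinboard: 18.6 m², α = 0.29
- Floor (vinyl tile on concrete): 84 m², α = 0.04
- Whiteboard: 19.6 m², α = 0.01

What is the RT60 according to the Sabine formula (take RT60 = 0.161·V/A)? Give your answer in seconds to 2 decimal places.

0.40 s

Equivalent absorption area: A = 84*0.65 + 63*0.61 + 6.3*0.04 + 6.5*0.05 + 18.6*0.29 + 84*0.04 + 19.6*0.01 = 102.557 m².
Volume V = 12 × 7 × 3 = 252 m³.
RT60 = 0.161 · V / A = 0.161 × 252 / 102.557 = 0.40 s.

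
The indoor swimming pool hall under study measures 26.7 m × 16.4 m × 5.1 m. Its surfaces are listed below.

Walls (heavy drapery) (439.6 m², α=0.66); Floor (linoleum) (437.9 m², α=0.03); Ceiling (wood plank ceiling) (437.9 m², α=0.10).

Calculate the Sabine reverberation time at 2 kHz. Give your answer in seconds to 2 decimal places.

Equivalent absorption area: A = 439.6*0.66 + 437.9*0.03 + 437.9*0.10 = 347.063 m².
V = 26.7·16.4·5.1 = 2233.188 m³.
RT60 = 0.161 · V / A = 0.161 × 2233.188 / 347.063 = 1.04 s.

1.04 sec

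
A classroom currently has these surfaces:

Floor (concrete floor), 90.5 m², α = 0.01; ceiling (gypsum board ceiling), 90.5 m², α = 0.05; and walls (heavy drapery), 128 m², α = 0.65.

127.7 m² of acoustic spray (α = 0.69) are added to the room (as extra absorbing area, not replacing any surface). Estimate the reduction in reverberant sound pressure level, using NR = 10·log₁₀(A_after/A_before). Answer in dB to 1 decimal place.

Total absorption A_before = 90.5×0.01 + 90.5×0.05 + 128×0.65
  = 0.905 + 4.525 + 83.200 = 88.630 m² sabins.
Treatment contributes 127.7·0.69 = 88.113 sabins.
A_after = 88.630 + 88.113 = 176.743 sabins.
NR = 10·log₁₀(176.743/88.630) = 3.0 dB.

3.0 dB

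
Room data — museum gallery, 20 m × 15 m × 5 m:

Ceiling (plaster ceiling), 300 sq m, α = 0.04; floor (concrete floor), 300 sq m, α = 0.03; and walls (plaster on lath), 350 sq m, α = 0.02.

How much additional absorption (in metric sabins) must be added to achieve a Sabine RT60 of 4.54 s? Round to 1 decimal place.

25.2 sabins

A₁ = Σ Sᵢαᵢ = 300×0.04 + 300×0.03 + 350×0.02 = 28.000 sabins.
For T = 4.54 s, need A₂ = 0.161·V/T = 0.161·1500/4.54 = 53.194 sabins.
Shortfall: 53.194 − 28.000 = 25.2 sabins.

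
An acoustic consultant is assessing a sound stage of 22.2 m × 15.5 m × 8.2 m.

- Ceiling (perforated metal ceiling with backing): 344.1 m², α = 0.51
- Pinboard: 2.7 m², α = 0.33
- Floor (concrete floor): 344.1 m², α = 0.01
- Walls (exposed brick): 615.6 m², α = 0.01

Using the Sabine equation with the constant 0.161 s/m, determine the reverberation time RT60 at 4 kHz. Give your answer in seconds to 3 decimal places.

2.443 sec

A = Σ Sᵢαᵢ = 344.1*0.51 + 2.7*0.33 + 344.1*0.01 + 615.6*0.01 = 185.979 sabins.
V = 22.2·15.5·8.2 = 2821.62 m³.
T = 0.161 V/A = 0.161·2821.62/185.979 = 2.443 s.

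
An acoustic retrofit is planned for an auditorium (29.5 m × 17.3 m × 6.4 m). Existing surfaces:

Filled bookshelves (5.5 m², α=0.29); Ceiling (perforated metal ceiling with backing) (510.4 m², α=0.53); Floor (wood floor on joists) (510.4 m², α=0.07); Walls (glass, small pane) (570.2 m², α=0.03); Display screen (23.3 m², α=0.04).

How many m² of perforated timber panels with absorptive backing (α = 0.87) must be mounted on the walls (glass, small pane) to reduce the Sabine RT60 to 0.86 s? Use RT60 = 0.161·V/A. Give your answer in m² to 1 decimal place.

A₁ = Σ Sᵢαᵢ = 5.5·0.29 + 510.4·0.53 + 510.4·0.07 + 570.2·0.03 + 23.3·0.04 = 325.873 sabins.
Required A₂ = 0.161·3266.24/0.86 = 611.471 sabins.
ΔA needed = 611.471 − 325.873 = 285.598 sabins.
Net gain per m²: Δα = 0.87 − 0.03 = 0.84.
Area = ΔA/Δα = 285.598/0.84 = 340.0 m².

340.0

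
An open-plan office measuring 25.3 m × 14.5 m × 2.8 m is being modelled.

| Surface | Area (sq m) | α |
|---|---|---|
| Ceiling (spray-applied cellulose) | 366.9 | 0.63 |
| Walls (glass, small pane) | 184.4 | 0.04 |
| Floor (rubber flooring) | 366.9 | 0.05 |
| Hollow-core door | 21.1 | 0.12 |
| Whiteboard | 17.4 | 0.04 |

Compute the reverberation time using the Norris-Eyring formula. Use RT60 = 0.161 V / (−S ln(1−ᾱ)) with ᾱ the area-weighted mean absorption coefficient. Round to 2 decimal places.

0.54 sec

Total surface area S = 366.9 + 184.4 + 366.9 + 21.1 + 17.4 = 956.7 sq m.
Σ(Sᵢαᵢ) = 366.9·0.63 + 184.4·0.04 + 366.9·0.05 + 21.1·0.12 + 17.4·0.04 = 260.096.
Mean coefficient ᾱ = A/S = 0.2719.
−S·ln(1−ᾱ) = −956.7 × ln(1 − 0.2719) = 303.577.
V = 25.3 × 14.5 × 2.8 = 1027.18 m³.
RT60 = 0.161 × 1027.18 / 303.577 = 0.54 s.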